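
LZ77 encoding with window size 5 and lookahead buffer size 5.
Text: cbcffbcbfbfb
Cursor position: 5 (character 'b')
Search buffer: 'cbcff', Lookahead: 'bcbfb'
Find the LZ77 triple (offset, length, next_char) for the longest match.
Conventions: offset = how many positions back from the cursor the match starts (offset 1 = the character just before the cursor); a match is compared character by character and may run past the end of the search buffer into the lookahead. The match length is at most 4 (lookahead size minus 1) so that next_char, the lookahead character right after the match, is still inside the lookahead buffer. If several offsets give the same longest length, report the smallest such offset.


Try each offset into the search buffer:
  offset=1 (pos 4, char 'f'): match length 0
  offset=2 (pos 3, char 'f'): match length 0
  offset=3 (pos 2, char 'c'): match length 0
  offset=4 (pos 1, char 'b'): match length 2
  offset=5 (pos 0, char 'c'): match length 0
Longest match has length 2 at offset 4.
next_char = character at position 5 + 2 = 7 -> 'b'

Best match: offset=4, length=2 (matching 'bc' starting at position 1)
LZ77 triple: (4, 2, 'b')


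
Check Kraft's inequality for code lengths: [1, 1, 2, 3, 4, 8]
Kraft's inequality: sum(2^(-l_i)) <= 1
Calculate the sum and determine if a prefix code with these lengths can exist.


Sum = 2^(-1) + 2^(-1) + 2^(-2) + 2^(-3) + 2^(-4) + 2^(-8)
    = 0.5 + 0.5 + 0.25 + 0.125 + 0.0625 + 0.00390625
    = 369/256 = 1.44140625
Since 1.44140625 > 1, Kraft's inequality is NOT satisfied.
A prefix code with these lengths CANNOT exist.

Kraft sum = 1.44140625. Not satisfied.


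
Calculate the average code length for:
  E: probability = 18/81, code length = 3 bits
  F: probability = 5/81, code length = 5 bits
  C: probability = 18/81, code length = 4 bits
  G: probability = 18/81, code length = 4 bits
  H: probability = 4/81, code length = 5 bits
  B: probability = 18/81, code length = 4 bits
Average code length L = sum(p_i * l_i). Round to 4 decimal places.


Weighted contributions p_i * l_i:
  E: (18/81) * 3 = 54/81
  F: (5/81) * 5 = 25/81
  C: (18/81) * 4 = 72/81
  G: (18/81) * 4 = 72/81
  H: (4/81) * 5 = 20/81
  B: (18/81) * 4 = 72/81
Sum = (54 + 25 + 72 + 72 + 20 + 72)/81 = 315/81

L = 315/81 = 3.8889 bits/symbol


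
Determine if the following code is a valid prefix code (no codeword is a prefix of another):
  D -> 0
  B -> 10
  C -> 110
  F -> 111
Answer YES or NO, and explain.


Checking each pair (does one codeword prefix another?):
  D='0' vs B='10': no prefix
  D='0' vs C='110': no prefix
  D='0' vs F='111': no prefix
  B='10' vs D='0': no prefix
  B='10' vs C='110': no prefix
  B='10' vs F='111': no prefix
  C='110' vs D='0': no prefix
  C='110' vs B='10': no prefix
  C='110' vs F='111': no prefix
  F='111' vs D='0': no prefix
  F='111' vs B='10': no prefix
  F='111' vs C='110': no prefix
No violation found over all pairs.

YES -- this is a valid prefix code. No codeword is a prefix of any other codeword.


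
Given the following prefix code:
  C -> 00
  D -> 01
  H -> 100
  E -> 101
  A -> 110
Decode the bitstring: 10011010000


Decoding step by step:
Bits 100 -> H
Bits 110 -> A
Bits 100 -> H
Bits 00 -> C


Decoded message: HAHC


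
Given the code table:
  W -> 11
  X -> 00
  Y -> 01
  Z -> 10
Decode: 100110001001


Decoding:
10 -> Z
01 -> Y
10 -> Z
00 -> X
10 -> Z
01 -> Y


Result: ZYZXZY


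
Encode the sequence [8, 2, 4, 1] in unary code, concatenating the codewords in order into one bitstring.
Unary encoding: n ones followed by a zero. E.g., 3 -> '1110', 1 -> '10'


Encode each number as n ones followed by a terminating 0:
  8 -> 111111110 (9 bits)
  2 -> 110 (3 bits)
  4 -> 11110 (5 bits)
  1 -> 10 (2 bits)
Total length = 9 + 3 + 5 + 2 = 19 bits.

Unary([8, 2, 4, 1]) = 1111111101101111010 (19 bits)


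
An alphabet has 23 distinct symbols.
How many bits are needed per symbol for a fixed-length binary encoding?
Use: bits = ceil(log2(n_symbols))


log2(23) = 4.5236
Bracket: 2^4 = 16 < 23 <= 2^5 = 32
So ceil(log2(23)) = 5

bits = ceil(log2(23)) = ceil(4.5236) = 5 bits


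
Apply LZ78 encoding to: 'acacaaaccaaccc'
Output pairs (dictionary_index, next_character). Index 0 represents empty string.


LZ78 encoding steps:
Dictionary: {0: ''}
Step 1: w='' (idx 0), next='a' -> output (0, 'a'), add 'a' as idx 1
Step 2: w='' (idx 0), next='c' -> output (0, 'c'), add 'c' as idx 2
Step 3: w='a' (idx 1), next='c' -> output (1, 'c'), add 'ac' as idx 3
Step 4: w='a' (idx 1), next='a' -> output (1, 'a'), add 'aa' as idx 4
Step 5: w='ac' (idx 3), next='c' -> output (3, 'c'), add 'acc' as idx 5
Step 6: w='aa' (idx 4), next='c' -> output (4, 'c'), add 'aac' as idx 6
Step 7: w='c' (idx 2), next='c' -> output (2, 'c'), add 'cc' as idx 7


Encoded: [(0, 'a'), (0, 'c'), (1, 'c'), (1, 'a'), (3, 'c'), (4, 'c'), (2, 'c')]


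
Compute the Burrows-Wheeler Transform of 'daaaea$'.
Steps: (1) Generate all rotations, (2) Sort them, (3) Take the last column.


Rotations (sorted):
  0: $daaaea -> last char: a
  1: a$daaae -> last char: e
  2: aaaea$d -> last char: d
  3: aaea$da -> last char: a
  4: aea$daa -> last char: a
  5: daaaea$ -> last char: $
  6: ea$daaa -> last char: a


BWT = aedaa$a


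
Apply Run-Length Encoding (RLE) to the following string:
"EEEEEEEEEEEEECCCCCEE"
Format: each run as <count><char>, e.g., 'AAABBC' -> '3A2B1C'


Scanning runs left to right:
  i=0: run of 'E' x 13 -> '13E'
  i=13: run of 'C' x 5 -> '5C'
  i=18: run of 'E' x 2 -> '2E'

RLE = 13E5C2E


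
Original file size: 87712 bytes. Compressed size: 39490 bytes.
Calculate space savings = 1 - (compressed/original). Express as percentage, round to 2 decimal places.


ratio = compressed/original = 39490/87712 = 0.450223
savings = 1 - ratio = 1 - 0.450223 = 0.549777
as a percentage: 0.549777 * 100 = 54.98%

Space savings = 1 - 39490/87712 = 54.98%


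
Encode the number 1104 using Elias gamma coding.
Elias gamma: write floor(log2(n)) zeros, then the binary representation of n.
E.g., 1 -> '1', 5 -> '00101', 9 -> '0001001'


num_bits = floor(log2(1104)) + 1 = 11
leading_zeros = num_bits - 1 = 10
binary(1104) = 10001010000

Elias gamma(1104) = '0000000000' + '10001010000' = 000000000010001010000 (21 bits)


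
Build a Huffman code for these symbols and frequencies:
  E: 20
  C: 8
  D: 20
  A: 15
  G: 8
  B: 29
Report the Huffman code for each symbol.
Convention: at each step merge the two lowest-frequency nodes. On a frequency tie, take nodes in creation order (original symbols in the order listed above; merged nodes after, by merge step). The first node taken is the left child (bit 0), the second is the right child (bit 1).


Huffman tree construction:
Step 1: Merge C(8) + G(8) = 16
Step 2: Merge A(15) + (C+G)(16) = 31
Step 3: Merge E(20) + D(20) = 40
Step 4: Merge B(29) + (A+(C+G))(31) = 60
Step 5: Merge (E+D)(40) + (B+(A+(C+G)))(60) = 100
Read each symbol's code off the tree from the root (left child = 0, right child = 1).

Codes:
  E: 00 (length 2)
  C: 1110 (length 4)
  D: 01 (length 2)
  A: 110 (length 3)
  G: 1111 (length 4)
  B: 10 (length 2)
Average code length: 247/100 = 2.4700 bits/symbol


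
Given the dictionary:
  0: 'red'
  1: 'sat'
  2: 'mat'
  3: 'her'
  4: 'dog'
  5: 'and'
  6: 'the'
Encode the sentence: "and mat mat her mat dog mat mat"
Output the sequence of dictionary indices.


Look up each word in the dictionary:
  'and' -> 5
  'mat' -> 2
  'mat' -> 2
  'her' -> 3
  'mat' -> 2
  'dog' -> 4
  'mat' -> 2
  'mat' -> 2

Encoded: [5, 2, 2, 3, 2, 4, 2, 2]


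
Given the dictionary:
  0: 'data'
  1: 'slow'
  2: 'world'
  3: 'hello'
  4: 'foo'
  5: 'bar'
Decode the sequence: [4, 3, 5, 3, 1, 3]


Look up each index in the dictionary:
  4 -> 'foo'
  3 -> 'hello'
  5 -> 'bar'
  3 -> 'hello'
  1 -> 'slow'
  3 -> 'hello'

Decoded: "foo hello bar hello slow hello"


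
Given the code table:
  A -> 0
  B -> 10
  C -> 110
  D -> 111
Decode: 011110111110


Decoding:
0 -> A
111 -> D
10 -> B
111 -> D
110 -> C


Result: ADBDC


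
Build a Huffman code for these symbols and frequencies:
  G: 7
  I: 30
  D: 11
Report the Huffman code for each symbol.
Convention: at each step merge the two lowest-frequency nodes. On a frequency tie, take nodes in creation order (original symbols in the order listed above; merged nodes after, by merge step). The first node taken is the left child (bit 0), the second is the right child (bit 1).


Huffman tree construction:
Step 1: Merge G(7) + D(11) = 18
Step 2: Merge (G+D)(18) + I(30) = 48
Read each symbol's code off the tree from the root (left child = 0, right child = 1).

Codes:
  G: 00 (length 2)
  I: 1 (length 1)
  D: 01 (length 2)
Average code length: 66/48 = 1.3750 bits/symbol


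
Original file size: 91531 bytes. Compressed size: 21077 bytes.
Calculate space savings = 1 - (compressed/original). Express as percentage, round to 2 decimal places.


ratio = compressed/original = 21077/91531 = 0.230272
savings = 1 - ratio = 1 - 0.230272 = 0.769728
as a percentage: 0.769728 * 100 = 76.97%

Space savings = 1 - 21077/91531 = 76.97%


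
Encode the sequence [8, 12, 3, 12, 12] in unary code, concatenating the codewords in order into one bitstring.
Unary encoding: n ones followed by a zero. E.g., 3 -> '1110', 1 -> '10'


Encode each number as n ones followed by a terminating 0:
  8 -> 111111110 (9 bits)
  12 -> 1111111111110 (13 bits)
  3 -> 1110 (4 bits)
  12 -> 1111111111110 (13 bits)
  12 -> 1111111111110 (13 bits)
Total length = 9 + 13 + 4 + 13 + 13 = 52 bits.

Unary([8, 12, 3, 12, 12]) = 1111111101111111111110111011111111111101111111111110 (52 bits)


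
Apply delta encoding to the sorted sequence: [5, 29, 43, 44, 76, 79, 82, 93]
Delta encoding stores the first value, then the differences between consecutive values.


First value: 5
Deltas:
  29 - 5 = 24
  43 - 29 = 14
  44 - 43 = 1
  76 - 44 = 32
  79 - 76 = 3
  82 - 79 = 3
  93 - 82 = 11


Delta encoded: [5, 24, 14, 1, 32, 3, 3, 11]


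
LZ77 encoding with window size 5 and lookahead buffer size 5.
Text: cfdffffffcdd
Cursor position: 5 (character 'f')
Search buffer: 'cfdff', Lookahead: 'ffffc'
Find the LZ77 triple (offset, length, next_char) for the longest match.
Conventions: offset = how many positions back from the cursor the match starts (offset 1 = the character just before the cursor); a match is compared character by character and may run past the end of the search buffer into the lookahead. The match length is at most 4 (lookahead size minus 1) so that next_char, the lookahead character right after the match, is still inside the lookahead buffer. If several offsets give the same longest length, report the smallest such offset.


Try each offset into the search buffer:
  offset=1 (pos 4, char 'f'): match length 4
  offset=2 (pos 3, char 'f'): match length 4
  offset=3 (pos 2, char 'd'): match length 0
  offset=4 (pos 1, char 'f'): match length 1
  offset=5 (pos 0, char 'c'): match length 0
Longest match has length 4, found at offsets 1, 2; take the smallest, offset 1.
next_char = character at position 5 + 4 = 9 -> 'c'

Best match: offset=1, length=4 (matching 'ffff' starting at position 4)
LZ77 triple: (1, 4, 'c')


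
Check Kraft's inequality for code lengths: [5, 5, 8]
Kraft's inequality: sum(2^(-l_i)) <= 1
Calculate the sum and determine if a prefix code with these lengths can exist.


Sum = 2^(-5) + 2^(-5) + 2^(-8)
    = 0.03125 + 0.03125 + 0.00390625
    = 17/256 = 0.06640625
Since 0.06640625 <= 1, Kraft's inequality IS satisfied.
A prefix code with these lengths CAN exist.

Kraft sum = 0.06640625. Satisfied.


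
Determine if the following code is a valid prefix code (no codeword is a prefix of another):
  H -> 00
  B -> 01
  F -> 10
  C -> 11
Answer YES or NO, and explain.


Checking each pair (does one codeword prefix another?):
  H='00' vs B='01': no prefix
  H='00' vs F='10': no prefix
  H='00' vs C='11': no prefix
  B='01' vs H='00': no prefix
  B='01' vs F='10': no prefix
  B='01' vs C='11': no prefix
  F='10' vs H='00': no prefix
  F='10' vs B='01': no prefix
  F='10' vs C='11': no prefix
  C='11' vs H='00': no prefix
  C='11' vs B='01': no prefix
  C='11' vs F='10': no prefix
No violation found over all pairs.

YES -- this is a valid prefix code. No codeword is a prefix of any other codeword.


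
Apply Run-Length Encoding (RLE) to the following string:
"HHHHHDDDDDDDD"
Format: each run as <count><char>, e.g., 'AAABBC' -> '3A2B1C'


Scanning runs left to right:
  i=0: run of 'H' x 5 -> '5H'
  i=5: run of 'D' x 8 -> '8D'

RLE = 5H8D


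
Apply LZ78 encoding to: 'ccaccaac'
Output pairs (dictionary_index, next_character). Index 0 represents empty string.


LZ78 encoding steps:
Dictionary: {0: ''}
Step 1: w='' (idx 0), next='c' -> output (0, 'c'), add 'c' as idx 1
Step 2: w='c' (idx 1), next='a' -> output (1, 'a'), add 'ca' as idx 2
Step 3: w='c' (idx 1), next='c' -> output (1, 'c'), add 'cc' as idx 3
Step 4: w='' (idx 0), next='a' -> output (0, 'a'), add 'a' as idx 4
Step 5: w='a' (idx 4), next='c' -> output (4, 'c'), add 'ac' as idx 5


Encoded: [(0, 'c'), (1, 'a'), (1, 'c'), (0, 'a'), (4, 'c')]


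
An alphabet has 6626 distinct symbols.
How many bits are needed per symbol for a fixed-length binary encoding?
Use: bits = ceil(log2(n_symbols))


log2(6626) = 12.6939
Bracket: 2^12 = 4096 < 6626 <= 2^13 = 8192
So ceil(log2(6626)) = 13

bits = ceil(log2(6626)) = ceil(12.6939) = 13 bits


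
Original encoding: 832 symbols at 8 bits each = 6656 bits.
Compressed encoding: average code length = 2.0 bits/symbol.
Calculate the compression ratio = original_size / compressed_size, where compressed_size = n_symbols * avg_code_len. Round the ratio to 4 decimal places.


original_size = n_symbols * orig_bits = 832 * 8 = 6656 bits
compressed_size = n_symbols * avg_code_len = 832 * 2.0 = 1664.0 bits
ratio = original_size / compressed_size = 6656 / 1664.0 = 4.0

Compression ratio = 4.0


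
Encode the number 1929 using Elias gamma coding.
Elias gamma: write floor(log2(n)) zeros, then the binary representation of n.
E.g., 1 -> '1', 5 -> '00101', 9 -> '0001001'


num_bits = floor(log2(1929)) + 1 = 11
leading_zeros = num_bits - 1 = 10
binary(1929) = 11110001001

Elias gamma(1929) = '0000000000' + '11110001001' = 000000000011110001001 (21 bits)


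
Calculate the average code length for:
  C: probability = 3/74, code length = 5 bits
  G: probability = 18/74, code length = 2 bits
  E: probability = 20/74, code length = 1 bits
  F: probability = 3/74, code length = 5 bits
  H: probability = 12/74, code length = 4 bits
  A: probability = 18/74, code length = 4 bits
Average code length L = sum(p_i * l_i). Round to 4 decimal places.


Weighted contributions p_i * l_i:
  C: (3/74) * 5 = 15/74
  G: (18/74) * 2 = 36/74
  E: (20/74) * 1 = 20/74
  F: (3/74) * 5 = 15/74
  H: (12/74) * 4 = 48/74
  A: (18/74) * 4 = 72/74
Sum = (15 + 36 + 20 + 15 + 48 + 72)/74 = 206/74

L = 206/74 = 2.7838 bits/symbol


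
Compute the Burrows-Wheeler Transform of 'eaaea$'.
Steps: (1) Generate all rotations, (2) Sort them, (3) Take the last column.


Rotations (sorted):
  0: $eaaea -> last char: a
  1: a$eaae -> last char: e
  2: aaea$e -> last char: e
  3: aea$ea -> last char: a
  4: ea$eaa -> last char: a
  5: eaaea$ -> last char: $


BWT = aeeaa$


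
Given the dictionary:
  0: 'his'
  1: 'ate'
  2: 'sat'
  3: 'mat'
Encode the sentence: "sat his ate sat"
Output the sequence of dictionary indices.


Look up each word in the dictionary:
  'sat' -> 2
  'his' -> 0
  'ate' -> 1
  'sat' -> 2

Encoded: [2, 0, 1, 2]


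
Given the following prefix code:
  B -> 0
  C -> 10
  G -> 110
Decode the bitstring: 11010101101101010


Decoding step by step:
Bits 110 -> G
Bits 10 -> C
Bits 10 -> C
Bits 110 -> G
Bits 110 -> G
Bits 10 -> C
Bits 10 -> C


Decoded message: GCCGGCC


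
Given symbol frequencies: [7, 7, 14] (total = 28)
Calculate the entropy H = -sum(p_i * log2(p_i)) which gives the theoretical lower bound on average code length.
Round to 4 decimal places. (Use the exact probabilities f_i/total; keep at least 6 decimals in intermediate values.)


Per-symbol terms -p_i * log2(p_i) with p_i = f_i/28:
  p = 7/28 = 0.250000: log2(p) = -2.000000, -p*log2(p) = 0.500000
  p = 7/28 = 0.250000: log2(p) = -2.000000, -p*log2(p) = 0.500000
  p = 14/28 = 0.500000: log2(p) = -1.000000, -p*log2(p) = 0.500000
H = 0.500000 + 0.500000 + 0.500000 = 1.500000

H = 1.5 bits/symbol


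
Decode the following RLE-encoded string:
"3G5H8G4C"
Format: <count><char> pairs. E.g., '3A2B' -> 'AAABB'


Expanding each <count><char> pair:
  3G -> 'GGG'
  5H -> 'HHHHH'
  8G -> 'GGGGGGGG'
  4C -> 'CCCC'

Decoded = GGGHHHHHGGGGGGGGCCCC


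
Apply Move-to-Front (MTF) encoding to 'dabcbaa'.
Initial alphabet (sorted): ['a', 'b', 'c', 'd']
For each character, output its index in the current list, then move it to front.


MTF encoding:
'd': index 3 in ['a', 'b', 'c', 'd'] -> ['d', 'a', 'b', 'c']
'a': index 1 in ['d', 'a', 'b', 'c'] -> ['a', 'd', 'b', 'c']
'b': index 2 in ['a', 'd', 'b', 'c'] -> ['b', 'a', 'd', 'c']
'c': index 3 in ['b', 'a', 'd', 'c'] -> ['c', 'b', 'a', 'd']
'b': index 1 in ['c', 'b', 'a', 'd'] -> ['b', 'c', 'a', 'd']
'a': index 2 in ['b', 'c', 'a', 'd'] -> ['a', 'b', 'c', 'd']
'a': index 0 in ['a', 'b', 'c', 'd'] -> ['a', 'b', 'c', 'd']


Output: [3, 1, 2, 3, 1, 2, 0]


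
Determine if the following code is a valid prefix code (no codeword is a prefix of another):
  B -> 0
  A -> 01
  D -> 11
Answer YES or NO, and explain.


Checking each pair (does one codeword prefix another?):
  B='0' vs A='01': prefix -- VIOLATION

NO -- this is NOT a valid prefix code. B (0) is a prefix of A (01).


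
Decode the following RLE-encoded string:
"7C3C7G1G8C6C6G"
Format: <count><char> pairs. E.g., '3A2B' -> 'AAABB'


Expanding each <count><char> pair:
  7C -> 'CCCCCCC'
  3C -> 'CCC'
  7G -> 'GGGGGGG'
  1G -> 'G'
  8C -> 'CCCCCCCC'
  6C -> 'CCCCCC'
  6G -> 'GGGGGG'

Decoded = CCCCCCCCCCGGGGGGGGCCCCCCCCCCCCCCGGGGGG


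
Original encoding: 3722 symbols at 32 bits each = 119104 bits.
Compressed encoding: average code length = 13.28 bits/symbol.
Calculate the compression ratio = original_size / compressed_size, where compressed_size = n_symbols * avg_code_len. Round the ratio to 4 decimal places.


original_size = n_symbols * orig_bits = 3722 * 32 = 119104 bits
compressed_size = n_symbols * avg_code_len = 3722 * 13.28 = 49428.16 bits
ratio = original_size / compressed_size = 119104 / 49428.16 = 2.4096

Compression ratio = 2.4096


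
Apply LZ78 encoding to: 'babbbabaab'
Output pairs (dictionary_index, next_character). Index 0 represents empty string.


LZ78 encoding steps:
Dictionary: {0: ''}
Step 1: w='' (idx 0), next='b' -> output (0, 'b'), add 'b' as idx 1
Step 2: w='' (idx 0), next='a' -> output (0, 'a'), add 'a' as idx 2
Step 3: w='b' (idx 1), next='b' -> output (1, 'b'), add 'bb' as idx 3
Step 4: w='b' (idx 1), next='a' -> output (1, 'a'), add 'ba' as idx 4
Step 5: w='ba' (idx 4), next='a' -> output (4, 'a'), add 'baa' as idx 5
Step 6: w='b' (idx 1), end of input -> output (1, '')


Encoded: [(0, 'b'), (0, 'a'), (1, 'b'), (1, 'a'), (4, 'a'), (1, '')]


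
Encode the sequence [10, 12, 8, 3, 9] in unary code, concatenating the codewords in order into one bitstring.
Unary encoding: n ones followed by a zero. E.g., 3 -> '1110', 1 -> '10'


Encode each number as n ones followed by a terminating 0:
  10 -> 11111111110 (11 bits)
  12 -> 1111111111110 (13 bits)
  8 -> 111111110 (9 bits)
  3 -> 1110 (4 bits)
  9 -> 1111111110 (10 bits)
Total length = 11 + 13 + 9 + 4 + 10 = 47 bits.

Unary([10, 12, 8, 3, 9]) = 11111111110111111111111011111111011101111111110 (47 bits)


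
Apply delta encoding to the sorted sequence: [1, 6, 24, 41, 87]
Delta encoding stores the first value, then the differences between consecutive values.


First value: 1
Deltas:
  6 - 1 = 5
  24 - 6 = 18
  41 - 24 = 17
  87 - 41 = 46


Delta encoded: [1, 5, 18, 17, 46]


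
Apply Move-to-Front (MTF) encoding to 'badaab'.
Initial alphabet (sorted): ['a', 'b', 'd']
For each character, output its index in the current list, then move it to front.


MTF encoding:
'b': index 1 in ['a', 'b', 'd'] -> ['b', 'a', 'd']
'a': index 1 in ['b', 'a', 'd'] -> ['a', 'b', 'd']
'd': index 2 in ['a', 'b', 'd'] -> ['d', 'a', 'b']
'a': index 1 in ['d', 'a', 'b'] -> ['a', 'd', 'b']
'a': index 0 in ['a', 'd', 'b'] -> ['a', 'd', 'b']
'b': index 2 in ['a', 'd', 'b'] -> ['b', 'a', 'd']


Output: [1, 1, 2, 1, 0, 2]


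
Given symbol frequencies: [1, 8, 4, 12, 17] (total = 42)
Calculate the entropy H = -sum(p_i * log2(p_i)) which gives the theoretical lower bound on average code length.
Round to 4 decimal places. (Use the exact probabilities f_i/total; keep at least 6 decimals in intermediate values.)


Per-symbol terms -p_i * log2(p_i) with p_i = f_i/42:
  p = 1/42 = 0.023810: log2(p) = -5.392317, -p*log2(p) = 0.128389
  p = 8/42 = 0.190476: log2(p) = -2.392317, -p*log2(p) = 0.455680
  p = 4/42 = 0.095238: log2(p) = -3.392317, -p*log2(p) = 0.323078
  p = 12/42 = 0.285714: log2(p) = -1.807355, -p*log2(p) = 0.516387
  p = 17/42 = 0.404762: log2(p) = -1.304855, -p*log2(p) = 0.528155
H = 0.128389 + 0.455680 + 0.323078 + 0.516387 + 0.528155 = 1.951689

H = 1.9517 bits/symbol


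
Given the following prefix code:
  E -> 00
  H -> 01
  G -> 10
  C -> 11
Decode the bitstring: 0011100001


Decoding step by step:
Bits 00 -> E
Bits 11 -> C
Bits 10 -> G
Bits 00 -> E
Bits 01 -> H


Decoded message: ECGEH


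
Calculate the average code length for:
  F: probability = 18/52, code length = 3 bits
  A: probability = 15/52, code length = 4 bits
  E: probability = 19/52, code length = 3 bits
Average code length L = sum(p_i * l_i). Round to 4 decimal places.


Weighted contributions p_i * l_i:
  F: (18/52) * 3 = 54/52
  A: (15/52) * 4 = 60/52
  E: (19/52) * 3 = 57/52
Sum = (54 + 60 + 57)/52 = 171/52

L = 171/52 = 3.2885 bits/symbol


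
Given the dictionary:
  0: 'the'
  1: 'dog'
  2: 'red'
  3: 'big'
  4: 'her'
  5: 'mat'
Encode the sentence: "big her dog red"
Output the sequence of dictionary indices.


Look up each word in the dictionary:
  'big' -> 3
  'her' -> 4
  'dog' -> 1
  'red' -> 2

Encoded: [3, 4, 1, 2]


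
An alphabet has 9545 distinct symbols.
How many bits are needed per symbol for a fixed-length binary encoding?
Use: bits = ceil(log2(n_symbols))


log2(9545) = 13.2205
Bracket: 2^13 = 8192 < 9545 <= 2^14 = 16384
So ceil(log2(9545)) = 14

bits = ceil(log2(9545)) = ceil(13.2205) = 14 bits


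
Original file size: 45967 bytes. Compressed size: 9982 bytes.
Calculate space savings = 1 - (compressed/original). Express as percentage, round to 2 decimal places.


ratio = compressed/original = 9982/45967 = 0.217156
savings = 1 - ratio = 1 - 0.217156 = 0.782844
as a percentage: 0.782844 * 100 = 78.28%

Space savings = 1 - 9982/45967 = 78.28%


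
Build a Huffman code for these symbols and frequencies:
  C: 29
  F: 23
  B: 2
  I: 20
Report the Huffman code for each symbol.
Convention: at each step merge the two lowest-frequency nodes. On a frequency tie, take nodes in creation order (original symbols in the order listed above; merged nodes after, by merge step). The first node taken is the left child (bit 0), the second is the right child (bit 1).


Huffman tree construction:
Step 1: Merge B(2) + I(20) = 22
Step 2: Merge (B+I)(22) + F(23) = 45
Step 3: Merge C(29) + ((B+I)+F)(45) = 74
Read each symbol's code off the tree from the root (left child = 0, right child = 1).

Codes:
  C: 0 (length 1)
  F: 11 (length 2)
  B: 100 (length 3)
  I: 101 (length 3)
Average code length: 141/74 = 1.9054 bits/symbol


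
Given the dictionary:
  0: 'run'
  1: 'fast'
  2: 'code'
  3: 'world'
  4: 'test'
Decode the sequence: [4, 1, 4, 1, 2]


Look up each index in the dictionary:
  4 -> 'test'
  1 -> 'fast'
  4 -> 'test'
  1 -> 'fast'
  2 -> 'code'

Decoded: "test fast test fast code"


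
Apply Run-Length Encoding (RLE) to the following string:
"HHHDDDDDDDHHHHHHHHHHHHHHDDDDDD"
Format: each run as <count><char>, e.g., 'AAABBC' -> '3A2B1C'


Scanning runs left to right:
  i=0: run of 'H' x 3 -> '3H'
  i=3: run of 'D' x 7 -> '7D'
  i=10: run of 'H' x 14 -> '14H'
  i=24: run of 'D' x 6 -> '6D'

RLE = 3H7D14H6D


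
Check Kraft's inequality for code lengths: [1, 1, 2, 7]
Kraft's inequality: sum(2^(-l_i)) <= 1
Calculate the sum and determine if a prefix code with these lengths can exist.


Sum = 2^(-1) + 2^(-1) + 2^(-2) + 2^(-7)
    = 0.5 + 0.5 + 0.25 + 0.0078125
    = 161/128 = 1.2578125
Since 1.2578125 > 1, Kraft's inequality is NOT satisfied.
A prefix code with these lengths CANNOT exist.

Kraft sum = 1.2578125. Not satisfied.


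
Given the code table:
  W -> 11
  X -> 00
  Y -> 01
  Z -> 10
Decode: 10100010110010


Decoding:
10 -> Z
10 -> Z
00 -> X
10 -> Z
11 -> W
00 -> X
10 -> Z


Result: ZZXZWXZ


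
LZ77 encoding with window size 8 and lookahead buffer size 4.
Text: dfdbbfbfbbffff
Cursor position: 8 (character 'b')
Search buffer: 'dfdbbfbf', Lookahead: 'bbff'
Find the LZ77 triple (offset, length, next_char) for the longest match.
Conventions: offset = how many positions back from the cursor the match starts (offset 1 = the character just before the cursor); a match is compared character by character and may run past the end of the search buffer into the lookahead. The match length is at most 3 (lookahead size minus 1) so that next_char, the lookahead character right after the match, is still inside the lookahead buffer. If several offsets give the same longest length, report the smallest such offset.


Try each offset into the search buffer:
  offset=1 (pos 7, char 'f'): match length 0
  offset=2 (pos 6, char 'b'): match length 1
  offset=3 (pos 5, char 'f'): match length 0
  offset=4 (pos 4, char 'b'): match length 1
  offset=5 (pos 3, char 'b'): match length 3
  offset=6 (pos 2, char 'd'): match length 0
  offset=7 (pos 1, char 'f'): match length 0
  offset=8 (pos 0, char 'd'): match length 0
Longest match has length 3 at offset 5.
next_char = character at position 8 + 3 = 11 -> 'f'

Best match: offset=5, length=3 (matching 'bbf' starting at position 3)
LZ77 triple: (5, 3, 'f')


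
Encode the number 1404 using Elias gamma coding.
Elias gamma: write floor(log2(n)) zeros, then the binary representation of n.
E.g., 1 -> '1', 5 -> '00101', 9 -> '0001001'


num_bits = floor(log2(1404)) + 1 = 11
leading_zeros = num_bits - 1 = 10
binary(1404) = 10101111100

Elias gamma(1404) = '0000000000' + '10101111100' = 000000000010101111100 (21 bits)


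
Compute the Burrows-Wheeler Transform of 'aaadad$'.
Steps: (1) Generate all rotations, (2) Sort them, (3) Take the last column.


Rotations (sorted):
  0: $aaadad -> last char: d
  1: aaadad$ -> last char: $
  2: aadad$a -> last char: a
  3: ad$aaad -> last char: d
  4: adad$aa -> last char: a
  5: d$aaada -> last char: a
  6: dad$aaa -> last char: a


BWT = d$adaaa


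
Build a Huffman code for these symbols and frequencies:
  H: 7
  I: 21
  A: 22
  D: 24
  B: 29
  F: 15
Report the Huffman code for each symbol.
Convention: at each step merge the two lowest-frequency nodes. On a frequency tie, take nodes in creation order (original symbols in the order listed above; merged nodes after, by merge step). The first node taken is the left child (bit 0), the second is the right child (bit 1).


Huffman tree construction:
Step 1: Merge H(7) + F(15) = 22
Step 2: Merge I(21) + A(22) = 43
Step 3: Merge (H+F)(22) + D(24) = 46
Step 4: Merge B(29) + (I+A)(43) = 72
Step 5: Merge ((H+F)+D)(46) + (B+(I+A))(72) = 118
Read each symbol's code off the tree from the root (left child = 0, right child = 1).

Codes:
  H: 000 (length 3)
  I: 110 (length 3)
  A: 111 (length 3)
  D: 01 (length 2)
  B: 10 (length 2)
  F: 001 (length 3)
Average code length: 301/118 = 2.5508 bits/symbol


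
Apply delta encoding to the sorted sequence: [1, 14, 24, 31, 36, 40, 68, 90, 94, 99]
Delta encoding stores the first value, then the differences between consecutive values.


First value: 1
Deltas:
  14 - 1 = 13
  24 - 14 = 10
  31 - 24 = 7
  36 - 31 = 5
  40 - 36 = 4
  68 - 40 = 28
  90 - 68 = 22
  94 - 90 = 4
  99 - 94 = 5


Delta encoded: [1, 13, 10, 7, 5, 4, 28, 22, 4, 5]


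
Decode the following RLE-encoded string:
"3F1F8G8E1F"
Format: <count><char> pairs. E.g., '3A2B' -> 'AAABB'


Expanding each <count><char> pair:
  3F -> 'FFF'
  1F -> 'F'
  8G -> 'GGGGGGGG'
  8E -> 'EEEEEEEE'
  1F -> 'F'

Decoded = FFFFGGGGGGGGEEEEEEEEF


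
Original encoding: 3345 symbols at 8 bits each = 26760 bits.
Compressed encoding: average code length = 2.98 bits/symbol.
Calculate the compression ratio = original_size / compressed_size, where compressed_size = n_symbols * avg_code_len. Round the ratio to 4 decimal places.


original_size = n_symbols * orig_bits = 3345 * 8 = 26760 bits
compressed_size = n_symbols * avg_code_len = 3345 * 2.98 = 9968.1 bits
ratio = original_size / compressed_size = 26760 / 9968.1 = 2.6846

Compression ratio = 2.6846


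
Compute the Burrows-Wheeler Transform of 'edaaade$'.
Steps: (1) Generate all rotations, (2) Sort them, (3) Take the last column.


Rotations (sorted):
  0: $edaaade -> last char: e
  1: aaade$ed -> last char: d
  2: aade$eda -> last char: a
  3: ade$edaa -> last char: a
  4: daaade$e -> last char: e
  5: de$edaaa -> last char: a
  6: e$edaaad -> last char: d
  7: edaaade$ -> last char: $


BWT = edaaead$


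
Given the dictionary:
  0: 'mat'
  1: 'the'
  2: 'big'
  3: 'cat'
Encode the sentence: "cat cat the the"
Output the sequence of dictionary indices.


Look up each word in the dictionary:
  'cat' -> 3
  'cat' -> 3
  'the' -> 1
  'the' -> 1

Encoded: [3, 3, 1, 1]


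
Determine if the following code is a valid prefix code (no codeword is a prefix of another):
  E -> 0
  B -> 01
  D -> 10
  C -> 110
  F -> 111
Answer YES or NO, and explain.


Checking each pair (does one codeword prefix another?):
  E='0' vs B='01': prefix -- VIOLATION

NO -- this is NOT a valid prefix code. E (0) is a prefix of B (01).


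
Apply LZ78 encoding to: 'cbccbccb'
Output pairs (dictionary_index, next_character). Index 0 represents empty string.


LZ78 encoding steps:
Dictionary: {0: ''}
Step 1: w='' (idx 0), next='c' -> output (0, 'c'), add 'c' as idx 1
Step 2: w='' (idx 0), next='b' -> output (0, 'b'), add 'b' as idx 2
Step 3: w='c' (idx 1), next='c' -> output (1, 'c'), add 'cc' as idx 3
Step 4: w='b' (idx 2), next='c' -> output (2, 'c'), add 'bc' as idx 4
Step 5: w='c' (idx 1), next='b' -> output (1, 'b'), add 'cb' as idx 5


Encoded: [(0, 'c'), (0, 'b'), (1, 'c'), (2, 'c'), (1, 'b')]


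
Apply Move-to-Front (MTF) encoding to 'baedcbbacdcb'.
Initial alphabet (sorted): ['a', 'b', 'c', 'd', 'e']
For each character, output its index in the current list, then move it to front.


MTF encoding:
'b': index 1 in ['a', 'b', 'c', 'd', 'e'] -> ['b', 'a', 'c', 'd', 'e']
'a': index 1 in ['b', 'a', 'c', 'd', 'e'] -> ['a', 'b', 'c', 'd', 'e']
'e': index 4 in ['a', 'b', 'c', 'd', 'e'] -> ['e', 'a', 'b', 'c', 'd']
'd': index 4 in ['e', 'a', 'b', 'c', 'd'] -> ['d', 'e', 'a', 'b', 'c']
'c': index 4 in ['d', 'e', 'a', 'b', 'c'] -> ['c', 'd', 'e', 'a', 'b']
'b': index 4 in ['c', 'd', 'e', 'a', 'b'] -> ['b', 'c', 'd', 'e', 'a']
'b': index 0 in ['b', 'c', 'd', 'e', 'a'] -> ['b', 'c', 'd', 'e', 'a']
'a': index 4 in ['b', 'c', 'd', 'e', 'a'] -> ['a', 'b', 'c', 'd', 'e']
'c': index 2 in ['a', 'b', 'c', 'd', 'e'] -> ['c', 'a', 'b', 'd', 'e']
'd': index 3 in ['c', 'a', 'b', 'd', 'e'] -> ['d', 'c', 'a', 'b', 'e']
'c': index 1 in ['d', 'c', 'a', 'b', 'e'] -> ['c', 'd', 'a', 'b', 'e']
'b': index 3 in ['c', 'd', 'a', 'b', 'e'] -> ['b', 'c', 'd', 'a', 'e']


Output: [1, 1, 4, 4, 4, 4, 0, 4, 2, 3, 1, 3]


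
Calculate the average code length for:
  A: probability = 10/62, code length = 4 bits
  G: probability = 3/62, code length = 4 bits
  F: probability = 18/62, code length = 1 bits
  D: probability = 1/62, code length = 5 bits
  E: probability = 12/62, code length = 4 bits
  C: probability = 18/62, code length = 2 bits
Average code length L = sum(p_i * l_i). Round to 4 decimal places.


Weighted contributions p_i * l_i:
  A: (10/62) * 4 = 40/62
  G: (3/62) * 4 = 12/62
  F: (18/62) * 1 = 18/62
  D: (1/62) * 5 = 5/62
  E: (12/62) * 4 = 48/62
  C: (18/62) * 2 = 36/62
Sum = (40 + 12 + 18 + 5 + 48 + 36)/62 = 159/62

L = 159/62 = 2.5645 bits/symbol


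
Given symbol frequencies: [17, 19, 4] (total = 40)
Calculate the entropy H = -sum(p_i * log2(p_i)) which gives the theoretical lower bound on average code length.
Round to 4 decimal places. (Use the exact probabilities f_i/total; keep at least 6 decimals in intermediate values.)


Per-symbol terms -p_i * log2(p_i) with p_i = f_i/40:
  p = 17/40 = 0.425000: log2(p) = -1.234465, -p*log2(p) = 0.524648
  p = 19/40 = 0.475000: log2(p) = -1.074001, -p*log2(p) = 0.510150
  p = 4/40 = 0.100000: log2(p) = -3.321928, -p*log2(p) = 0.332193
H = 0.524648 + 0.510150 + 0.332193 = 1.366991

H = 1.367 bits/symbol


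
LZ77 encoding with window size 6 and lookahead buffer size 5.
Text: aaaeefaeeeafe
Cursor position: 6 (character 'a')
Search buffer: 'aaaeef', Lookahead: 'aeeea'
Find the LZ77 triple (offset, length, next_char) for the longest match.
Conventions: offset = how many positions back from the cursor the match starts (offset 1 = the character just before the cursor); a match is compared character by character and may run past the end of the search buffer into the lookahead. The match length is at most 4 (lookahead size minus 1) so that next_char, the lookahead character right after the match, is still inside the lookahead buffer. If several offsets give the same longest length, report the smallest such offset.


Try each offset into the search buffer:
  offset=1 (pos 5, char 'f'): match length 0
  offset=2 (pos 4, char 'e'): match length 0
  offset=3 (pos 3, char 'e'): match length 0
  offset=4 (pos 2, char 'a'): match length 3
  offset=5 (pos 1, char 'a'): match length 1
  offset=6 (pos 0, char 'a'): match length 1
Longest match has length 3 at offset 4.
next_char = character at position 6 + 3 = 9 -> 'e'

Best match: offset=4, length=3 (matching 'aee' starting at position 2)
LZ77 triple: (4, 3, 'e')


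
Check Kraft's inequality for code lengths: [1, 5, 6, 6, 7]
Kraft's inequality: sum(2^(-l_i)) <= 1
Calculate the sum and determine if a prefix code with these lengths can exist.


Sum = 2^(-1) + 2^(-5) + 2^(-6) + 2^(-6) + 2^(-7)
    = 0.5 + 0.03125 + 0.015625 + 0.015625 + 0.0078125
    = 73/128 = 0.5703125
Since 0.5703125 <= 1, Kraft's inequality IS satisfied.
A prefix code with these lengths CAN exist.

Kraft sum = 0.5703125. Satisfied.


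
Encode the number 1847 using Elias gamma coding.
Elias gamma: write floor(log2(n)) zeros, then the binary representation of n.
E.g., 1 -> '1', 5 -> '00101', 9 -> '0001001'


num_bits = floor(log2(1847)) + 1 = 11
leading_zeros = num_bits - 1 = 10
binary(1847) = 11100110111

Elias gamma(1847) = '0000000000' + '11100110111' = 000000000011100110111 (21 bits)


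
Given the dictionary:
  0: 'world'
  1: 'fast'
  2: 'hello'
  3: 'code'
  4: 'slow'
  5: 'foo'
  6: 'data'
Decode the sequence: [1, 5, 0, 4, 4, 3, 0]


Look up each index in the dictionary:
  1 -> 'fast'
  5 -> 'foo'
  0 -> 'world'
  4 -> 'slow'
  4 -> 'slow'
  3 -> 'code'
  0 -> 'world'

Decoded: "fast foo world slow slow code world"


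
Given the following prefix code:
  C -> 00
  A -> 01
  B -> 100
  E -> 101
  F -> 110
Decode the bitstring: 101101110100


Decoding step by step:
Bits 101 -> E
Bits 101 -> E
Bits 110 -> F
Bits 100 -> B


Decoded message: EEFB


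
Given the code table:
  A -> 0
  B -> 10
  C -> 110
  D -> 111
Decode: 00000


Decoding:
0 -> A
0 -> A
0 -> A
0 -> A
0 -> A


Result: AAAAA


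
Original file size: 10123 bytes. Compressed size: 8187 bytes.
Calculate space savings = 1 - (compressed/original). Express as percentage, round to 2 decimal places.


ratio = compressed/original = 8187/10123 = 0.808752
savings = 1 - ratio = 1 - 0.808752 = 0.191248
as a percentage: 0.191248 * 100 = 19.12%

Space savings = 1 - 8187/10123 = 19.12%


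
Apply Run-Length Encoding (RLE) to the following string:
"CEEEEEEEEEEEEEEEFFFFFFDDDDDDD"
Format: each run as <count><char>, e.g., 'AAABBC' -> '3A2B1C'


Scanning runs left to right:
  i=0: run of 'C' x 1 -> '1C'
  i=1: run of 'E' x 15 -> '15E'
  i=16: run of 'F' x 6 -> '6F'
  i=22: run of 'D' x 7 -> '7D'

RLE = 1C15E6F7D


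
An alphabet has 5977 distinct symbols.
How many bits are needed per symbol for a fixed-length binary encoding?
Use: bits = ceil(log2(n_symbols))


log2(5977) = 12.5452
Bracket: 2^12 = 4096 < 5977 <= 2^13 = 8192
So ceil(log2(5977)) = 13

bits = ceil(log2(5977)) = ceil(12.5452) = 13 bits


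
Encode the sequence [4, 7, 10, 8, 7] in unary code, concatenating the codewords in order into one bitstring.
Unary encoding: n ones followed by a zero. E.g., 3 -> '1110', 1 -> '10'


Encode each number as n ones followed by a terminating 0:
  4 -> 11110 (5 bits)
  7 -> 11111110 (8 bits)
  10 -> 11111111110 (11 bits)
  8 -> 111111110 (9 bits)
  7 -> 11111110 (8 bits)
Total length = 5 + 8 + 11 + 9 + 8 = 41 bits.

Unary([4, 7, 10, 8, 7]) = 11110111111101111111111011111111011111110 (41 bits)


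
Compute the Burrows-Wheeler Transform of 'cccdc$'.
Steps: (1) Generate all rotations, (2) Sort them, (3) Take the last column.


Rotations (sorted):
  0: $cccdc -> last char: c
  1: c$cccd -> last char: d
  2: cccdc$ -> last char: $
  3: ccdc$c -> last char: c
  4: cdc$cc -> last char: c
  5: dc$ccc -> last char: c


BWT = cd$ccc


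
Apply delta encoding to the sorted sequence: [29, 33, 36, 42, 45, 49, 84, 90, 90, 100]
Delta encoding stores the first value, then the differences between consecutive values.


First value: 29
Deltas:
  33 - 29 = 4
  36 - 33 = 3
  42 - 36 = 6
  45 - 42 = 3
  49 - 45 = 4
  84 - 49 = 35
  90 - 84 = 6
  90 - 90 = 0
  100 - 90 = 10


Delta encoded: [29, 4, 3, 6, 3, 4, 35, 6, 0, 10]


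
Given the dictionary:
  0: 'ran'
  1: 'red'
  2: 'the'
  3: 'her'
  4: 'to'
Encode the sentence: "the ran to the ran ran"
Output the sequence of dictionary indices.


Look up each word in the dictionary:
  'the' -> 2
  'ran' -> 0
  'to' -> 4
  'the' -> 2
  'ran' -> 0
  'ran' -> 0

Encoded: [2, 0, 4, 2, 0, 0]


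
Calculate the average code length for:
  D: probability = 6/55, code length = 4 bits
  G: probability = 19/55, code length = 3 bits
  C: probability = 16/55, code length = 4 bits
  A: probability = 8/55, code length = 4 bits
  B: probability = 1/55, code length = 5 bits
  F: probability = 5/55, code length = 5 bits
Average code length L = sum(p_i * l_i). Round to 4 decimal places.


Weighted contributions p_i * l_i:
  D: (6/55) * 4 = 24/55
  G: (19/55) * 3 = 57/55
  C: (16/55) * 4 = 64/55
  A: (8/55) * 4 = 32/55
  B: (1/55) * 5 = 5/55
  F: (5/55) * 5 = 25/55
Sum = (24 + 57 + 64 + 32 + 5 + 25)/55 = 207/55

L = 207/55 = 3.7636 bits/symbol


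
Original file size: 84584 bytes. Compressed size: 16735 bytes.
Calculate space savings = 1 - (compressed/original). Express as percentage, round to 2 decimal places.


ratio = compressed/original = 16735/84584 = 0.197851
savings = 1 - ratio = 1 - 0.197851 = 0.802149
as a percentage: 0.802149 * 100 = 80.21%

Space savings = 1 - 16735/84584 = 80.21%


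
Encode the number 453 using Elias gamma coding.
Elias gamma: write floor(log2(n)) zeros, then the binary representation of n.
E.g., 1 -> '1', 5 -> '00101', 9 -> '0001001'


num_bits = floor(log2(453)) + 1 = 9
leading_zeros = num_bits - 1 = 8
binary(453) = 111000101

Elias gamma(453) = '00000000' + '111000101' = 00000000111000101 (17 bits)


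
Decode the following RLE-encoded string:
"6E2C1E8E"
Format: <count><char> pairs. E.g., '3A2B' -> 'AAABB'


Expanding each <count><char> pair:
  6E -> 'EEEEEE'
  2C -> 'CC'
  1E -> 'E'
  8E -> 'EEEEEEEE'

Decoded = EEEEEECCEEEEEEEEE


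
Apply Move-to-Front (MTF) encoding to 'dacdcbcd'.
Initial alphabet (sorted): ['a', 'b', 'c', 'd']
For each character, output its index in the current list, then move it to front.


MTF encoding:
'd': index 3 in ['a', 'b', 'c', 'd'] -> ['d', 'a', 'b', 'c']
'a': index 1 in ['d', 'a', 'b', 'c'] -> ['a', 'd', 'b', 'c']
'c': index 3 in ['a', 'd', 'b', 'c'] -> ['c', 'a', 'd', 'b']
'd': index 2 in ['c', 'a', 'd', 'b'] -> ['d', 'c', 'a', 'b']
'c': index 1 in ['d', 'c', 'a', 'b'] -> ['c', 'd', 'a', 'b']
'b': index 3 in ['c', 'd', 'a', 'b'] -> ['b', 'c', 'd', 'a']
'c': index 1 in ['b', 'c', 'd', 'a'] -> ['c', 'b', 'd', 'a']
'd': index 2 in ['c', 'b', 'd', 'a'] -> ['d', 'c', 'b', 'a']


Output: [3, 1, 3, 2, 1, 3, 1, 2]
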